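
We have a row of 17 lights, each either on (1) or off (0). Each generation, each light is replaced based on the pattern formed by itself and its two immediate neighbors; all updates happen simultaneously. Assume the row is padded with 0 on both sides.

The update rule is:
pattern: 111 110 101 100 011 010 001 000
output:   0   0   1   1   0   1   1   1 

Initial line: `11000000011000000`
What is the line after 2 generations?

generation 1: 00111111100111111
generation 2: 11000000011000000

11000000011000000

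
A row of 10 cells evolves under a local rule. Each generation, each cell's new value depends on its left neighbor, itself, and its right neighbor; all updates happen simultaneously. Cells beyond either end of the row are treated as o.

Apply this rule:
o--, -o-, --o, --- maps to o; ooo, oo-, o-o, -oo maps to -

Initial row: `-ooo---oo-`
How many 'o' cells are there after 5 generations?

generation 1: ----ooo---
generation 2: oooo---ooo
generation 3: ----ooo---  (repeats generation 1; period 2)
generation 5: ----ooo---
count of o: 3

3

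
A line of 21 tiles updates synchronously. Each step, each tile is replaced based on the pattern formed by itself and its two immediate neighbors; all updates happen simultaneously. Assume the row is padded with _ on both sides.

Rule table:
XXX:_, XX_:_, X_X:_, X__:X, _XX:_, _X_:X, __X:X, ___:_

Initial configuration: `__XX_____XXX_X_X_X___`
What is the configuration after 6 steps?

step 1: _X__X___X____X_X_XX__
step 2: XXXXXX_XXX__XX_X___X_
step 3: __________XX___XX_XXX
step 4: _________X__X_X______
step 5: ________XXXXX_XX_____
step 6: _______X________X____

_______X________X____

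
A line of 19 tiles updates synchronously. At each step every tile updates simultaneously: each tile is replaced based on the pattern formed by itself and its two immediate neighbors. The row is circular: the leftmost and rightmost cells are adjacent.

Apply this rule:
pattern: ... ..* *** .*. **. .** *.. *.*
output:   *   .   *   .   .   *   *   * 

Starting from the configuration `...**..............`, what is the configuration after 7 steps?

step 1: **.*.**************
step 2: *.*.***************
step 3: .*.****************
step 4: *.****************.
step 5: .****************.*
step 6: ****************.*.
step 7: ***************.*.*

***************.*.*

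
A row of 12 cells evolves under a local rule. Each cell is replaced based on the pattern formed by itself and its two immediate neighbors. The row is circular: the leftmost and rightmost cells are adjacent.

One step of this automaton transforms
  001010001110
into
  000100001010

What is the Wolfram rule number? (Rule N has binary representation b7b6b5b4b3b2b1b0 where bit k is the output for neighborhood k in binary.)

104

position 9: 111 → 0  (bit 7 = 0)
position 10: 110 → 1  (bit 6 = 1)
position 3: 101 → 1  (bit 5 = 1)
position 5: 100 → 0  (bit 4 = 0)
position 8: 011 → 1  (bit 3 = 1)
position 2: 010 → 0  (bit 2 = 0)
position 1: 001 → 0  (bit 1 = 0)
position 0: 000 → 0  (bit 0 = 0)
bits b7..b0 = 01101000 = 104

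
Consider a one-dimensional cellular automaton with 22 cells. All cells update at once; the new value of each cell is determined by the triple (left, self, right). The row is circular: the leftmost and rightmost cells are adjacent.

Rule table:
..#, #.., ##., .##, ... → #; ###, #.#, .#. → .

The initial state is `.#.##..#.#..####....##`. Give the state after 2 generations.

...####...###..#######
####..#####.####.....#

####..#####.####.....#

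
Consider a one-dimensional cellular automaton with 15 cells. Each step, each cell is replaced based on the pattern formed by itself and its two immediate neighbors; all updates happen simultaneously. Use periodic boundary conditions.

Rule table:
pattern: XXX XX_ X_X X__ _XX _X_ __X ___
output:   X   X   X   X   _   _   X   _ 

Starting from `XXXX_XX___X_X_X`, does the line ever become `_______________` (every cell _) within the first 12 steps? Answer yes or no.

no

step 1: XXXXX_XX_X_X_X_
step 2: _XXXXX_XX_X_X_X
step 3: X_XXXXX_XX_X_X_
step 4: _X_XXXXX_XX_X_X
step 5: X_X_XXXXX_XX_X_
step 6: _X_X_XXXXX_XX_X
step 7: X_X_X_XXXXX_XX_
step 8: _X_X_X_XXXXX_XX
step 9: X_X_X_X_XXXXX_X
step 10: XX_X_X_X_XXXXX_
step 11: _XX_X_X_X_XXXXX
step 12: X_XX_X_X_X_XXXX
step 12 is X_XX_X_X_X_XXXX, still not uniform _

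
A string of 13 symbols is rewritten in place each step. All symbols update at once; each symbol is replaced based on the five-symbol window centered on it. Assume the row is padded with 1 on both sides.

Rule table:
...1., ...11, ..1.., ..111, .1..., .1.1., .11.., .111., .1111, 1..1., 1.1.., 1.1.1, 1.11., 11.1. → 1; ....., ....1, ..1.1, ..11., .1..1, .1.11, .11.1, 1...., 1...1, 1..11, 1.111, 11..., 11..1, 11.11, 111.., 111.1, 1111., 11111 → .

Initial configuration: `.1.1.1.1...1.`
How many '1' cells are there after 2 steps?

step 1: 111111111.1..
step 2: .........11..
count of 1: 2

2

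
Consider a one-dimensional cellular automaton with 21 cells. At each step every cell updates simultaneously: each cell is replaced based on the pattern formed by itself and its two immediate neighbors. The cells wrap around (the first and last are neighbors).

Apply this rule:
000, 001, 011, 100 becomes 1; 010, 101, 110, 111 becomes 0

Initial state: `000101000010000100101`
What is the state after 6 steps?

111001111000010001101

111000111101111011000
100111100001000010111
011100011110111100100
110011110000100011011
001110001111011110010
111001111000010001101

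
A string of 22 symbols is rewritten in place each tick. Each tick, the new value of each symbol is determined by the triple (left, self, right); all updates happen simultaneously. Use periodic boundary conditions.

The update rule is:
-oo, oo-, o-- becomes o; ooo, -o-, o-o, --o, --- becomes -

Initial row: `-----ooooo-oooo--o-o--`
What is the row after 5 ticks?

--o------o------o-oo--

-----o---o-o--oo----o-
------o-----o-ooo----o
o------o------o-oo----
-o------o-------ooo---
--o------o------o-oo--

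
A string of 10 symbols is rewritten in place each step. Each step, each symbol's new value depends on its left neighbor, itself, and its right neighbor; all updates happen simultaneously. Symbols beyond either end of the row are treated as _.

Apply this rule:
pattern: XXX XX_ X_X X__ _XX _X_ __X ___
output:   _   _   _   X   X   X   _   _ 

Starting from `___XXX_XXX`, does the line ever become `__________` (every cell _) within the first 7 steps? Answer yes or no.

no

___X___X__
___XX__XX_
___X_X_X_X
___X_X_X_X  (fixed point — unchanged through step 7)
step 7 is ___X_X_X_X, still not uniform _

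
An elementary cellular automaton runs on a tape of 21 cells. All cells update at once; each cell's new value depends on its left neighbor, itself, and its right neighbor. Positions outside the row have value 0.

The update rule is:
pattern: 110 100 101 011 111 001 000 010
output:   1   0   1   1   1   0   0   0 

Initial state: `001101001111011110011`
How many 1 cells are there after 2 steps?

step 1: 001110001111111110011
step 2: 001110001111111110011
count of 1: 14

14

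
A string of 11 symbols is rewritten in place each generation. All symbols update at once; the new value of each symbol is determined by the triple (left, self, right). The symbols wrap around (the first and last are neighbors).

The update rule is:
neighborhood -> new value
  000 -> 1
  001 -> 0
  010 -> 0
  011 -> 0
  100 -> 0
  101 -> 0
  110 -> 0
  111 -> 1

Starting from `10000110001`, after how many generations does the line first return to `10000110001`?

2

00110000100
10000110001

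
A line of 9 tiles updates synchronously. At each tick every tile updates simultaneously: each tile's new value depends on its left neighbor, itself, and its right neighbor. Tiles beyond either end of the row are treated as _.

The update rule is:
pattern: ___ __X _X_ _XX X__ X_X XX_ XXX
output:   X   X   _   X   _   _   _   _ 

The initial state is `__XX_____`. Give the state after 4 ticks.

XXX___XX_

XXX__XXXX
X___XX___
__XXX__XX
XXX___XX_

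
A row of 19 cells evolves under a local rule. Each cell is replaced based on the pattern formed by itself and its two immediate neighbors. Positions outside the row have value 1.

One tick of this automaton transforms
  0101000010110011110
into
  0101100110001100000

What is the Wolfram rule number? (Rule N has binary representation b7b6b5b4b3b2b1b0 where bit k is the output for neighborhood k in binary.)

22

position 15: 111 → 0  (bit 7 = 0)
position 11: 110 → 0  (bit 6 = 0)
position 0: 101 → 0  (bit 5 = 0)
position 4: 100 → 1  (bit 4 = 1)
position 10: 011 → 0  (bit 3 = 0)
position 1: 010 → 1  (bit 2 = 1)
position 7: 001 → 1  (bit 1 = 1)
position 5: 000 → 0  (bit 0 = 0)
bits b7..b0 = 00010110 = 22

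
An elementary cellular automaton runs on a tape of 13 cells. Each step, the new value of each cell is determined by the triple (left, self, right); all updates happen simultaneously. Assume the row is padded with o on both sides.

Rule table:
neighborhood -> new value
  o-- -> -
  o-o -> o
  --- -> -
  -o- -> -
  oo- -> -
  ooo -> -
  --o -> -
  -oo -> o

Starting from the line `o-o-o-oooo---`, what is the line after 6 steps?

oo-----------

step 1: -o-o-oo------
step 2: o-o-oo-------
step 3: -o-oo--------
step 4: o-oo---------
step 5: -oo----------
step 6: oo-----------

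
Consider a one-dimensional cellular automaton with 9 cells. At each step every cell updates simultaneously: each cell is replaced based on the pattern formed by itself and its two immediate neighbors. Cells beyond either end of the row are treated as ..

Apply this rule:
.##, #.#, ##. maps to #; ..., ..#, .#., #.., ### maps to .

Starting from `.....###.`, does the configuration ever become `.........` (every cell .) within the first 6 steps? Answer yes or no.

step 1: .....#.#.
step 2: ......#..
step 3: .........
all cells are . at step 3

yes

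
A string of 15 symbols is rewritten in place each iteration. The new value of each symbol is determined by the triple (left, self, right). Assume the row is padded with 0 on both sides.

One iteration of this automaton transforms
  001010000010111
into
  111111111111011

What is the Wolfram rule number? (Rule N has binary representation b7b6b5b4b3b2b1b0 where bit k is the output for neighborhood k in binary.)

247

position 13: 111 → 1  (bit 7 = 1)
position 14: 110 → 1  (bit 6 = 1)
position 3: 101 → 1  (bit 5 = 1)
position 5: 100 → 1  (bit 4 = 1)
position 12: 011 → 0  (bit 3 = 0)
position 2: 010 → 1  (bit 2 = 1)
position 1: 001 → 1  (bit 1 = 1)
position 0: 000 → 1  (bit 0 = 1)
bits b7..b0 = 11110111 = 247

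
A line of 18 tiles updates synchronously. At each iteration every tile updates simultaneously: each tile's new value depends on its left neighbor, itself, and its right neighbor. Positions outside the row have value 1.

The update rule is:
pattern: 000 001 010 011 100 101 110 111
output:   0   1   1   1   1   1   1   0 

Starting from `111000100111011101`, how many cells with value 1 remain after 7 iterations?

001101111101110111
111111000111011100
000001101101110111
100011111111011100
110110000001110111
011111000011011100
110001100111110111
count of 1: 12

12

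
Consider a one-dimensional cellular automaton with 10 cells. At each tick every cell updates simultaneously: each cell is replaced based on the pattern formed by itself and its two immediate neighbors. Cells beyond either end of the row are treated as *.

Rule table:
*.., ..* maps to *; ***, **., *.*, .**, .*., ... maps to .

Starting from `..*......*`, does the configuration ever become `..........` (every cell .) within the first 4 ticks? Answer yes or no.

no

tick 1: **.*....*.
tick 2: ....*..*..
tick 3: *..*.**.**
tick 4: .**.......
tick 4 is .**......., still not uniform .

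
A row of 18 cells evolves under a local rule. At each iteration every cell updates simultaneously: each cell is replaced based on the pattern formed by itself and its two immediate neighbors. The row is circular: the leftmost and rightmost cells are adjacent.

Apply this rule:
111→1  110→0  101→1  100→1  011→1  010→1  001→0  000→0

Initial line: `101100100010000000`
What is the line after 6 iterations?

iteration 1: 111010110011000000
iteration 2: 110111101010100000
iteration 3: 101111011111110000
iteration 4: 111110111111101000
iteration 5: 111101111111011100
iteration 6: 111011111110111010

111011111110111010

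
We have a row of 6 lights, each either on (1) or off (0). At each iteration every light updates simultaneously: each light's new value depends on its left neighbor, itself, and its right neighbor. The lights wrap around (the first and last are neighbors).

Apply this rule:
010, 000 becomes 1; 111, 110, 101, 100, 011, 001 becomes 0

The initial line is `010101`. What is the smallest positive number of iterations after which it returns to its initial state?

iteration 1: 010101

1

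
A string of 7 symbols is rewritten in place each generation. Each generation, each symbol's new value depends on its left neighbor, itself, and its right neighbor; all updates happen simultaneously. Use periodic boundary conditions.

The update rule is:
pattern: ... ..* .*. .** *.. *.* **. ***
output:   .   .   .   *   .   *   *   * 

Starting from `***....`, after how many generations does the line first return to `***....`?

***....

1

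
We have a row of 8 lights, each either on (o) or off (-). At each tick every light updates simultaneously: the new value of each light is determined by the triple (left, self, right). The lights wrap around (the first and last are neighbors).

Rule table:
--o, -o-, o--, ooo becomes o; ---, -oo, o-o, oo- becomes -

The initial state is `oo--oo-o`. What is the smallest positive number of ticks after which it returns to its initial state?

4

o-oo----
o---o--o
-o-oooo-
oo--oo-o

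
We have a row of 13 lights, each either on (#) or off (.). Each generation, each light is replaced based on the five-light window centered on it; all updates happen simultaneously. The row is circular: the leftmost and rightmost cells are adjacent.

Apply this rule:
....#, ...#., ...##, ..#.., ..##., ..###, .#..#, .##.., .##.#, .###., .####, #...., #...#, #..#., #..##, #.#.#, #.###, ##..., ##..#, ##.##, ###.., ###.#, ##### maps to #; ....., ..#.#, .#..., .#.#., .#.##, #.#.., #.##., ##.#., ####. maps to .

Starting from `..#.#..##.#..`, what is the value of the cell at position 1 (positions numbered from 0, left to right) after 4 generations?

#

##...####...#
#######.#####
#####.#######
###.#########
position 1 holds #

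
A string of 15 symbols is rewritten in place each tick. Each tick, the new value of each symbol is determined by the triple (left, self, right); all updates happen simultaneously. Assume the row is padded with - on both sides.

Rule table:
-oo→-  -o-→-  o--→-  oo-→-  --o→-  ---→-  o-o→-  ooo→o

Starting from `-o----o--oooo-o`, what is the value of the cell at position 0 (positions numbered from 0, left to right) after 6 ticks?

-

----------oo---
---------------
---------------  (fixed point — unchanged through tick 6)
position 0 holds -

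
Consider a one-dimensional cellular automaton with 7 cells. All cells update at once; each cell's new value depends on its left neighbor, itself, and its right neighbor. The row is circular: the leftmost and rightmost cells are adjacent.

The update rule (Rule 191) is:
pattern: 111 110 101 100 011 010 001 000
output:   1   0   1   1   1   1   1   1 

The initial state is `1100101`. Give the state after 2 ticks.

1011111
0111111

0111111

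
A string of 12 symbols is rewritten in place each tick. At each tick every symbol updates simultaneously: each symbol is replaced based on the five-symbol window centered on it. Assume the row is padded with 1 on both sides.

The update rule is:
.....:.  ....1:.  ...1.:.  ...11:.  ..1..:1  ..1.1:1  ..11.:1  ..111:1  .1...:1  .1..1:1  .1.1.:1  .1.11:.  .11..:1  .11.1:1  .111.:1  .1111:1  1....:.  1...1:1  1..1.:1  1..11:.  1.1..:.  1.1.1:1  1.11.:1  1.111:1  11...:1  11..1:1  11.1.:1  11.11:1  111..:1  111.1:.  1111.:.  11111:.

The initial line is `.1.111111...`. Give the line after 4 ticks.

tick 1: 11.11...111.
tick 2: ..11111.11.1
tick 3: 1.11...11111
tick 4: .11111.11...

.11111.11...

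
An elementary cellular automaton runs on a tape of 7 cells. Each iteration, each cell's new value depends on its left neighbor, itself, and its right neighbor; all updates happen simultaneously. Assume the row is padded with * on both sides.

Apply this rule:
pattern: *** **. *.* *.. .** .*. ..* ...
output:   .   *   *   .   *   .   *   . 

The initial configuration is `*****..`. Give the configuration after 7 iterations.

....*.*
...*.**
..*.**.
.*.****
*.**...
****..*
...*.**

...*.**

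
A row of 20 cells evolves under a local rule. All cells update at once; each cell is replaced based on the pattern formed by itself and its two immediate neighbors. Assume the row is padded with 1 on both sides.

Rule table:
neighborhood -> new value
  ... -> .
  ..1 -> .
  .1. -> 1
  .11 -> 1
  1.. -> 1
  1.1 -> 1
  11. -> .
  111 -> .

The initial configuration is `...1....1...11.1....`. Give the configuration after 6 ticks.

.1.....1111..1..1.1.

1..11...11..1.111...
.1.1.1..1.1.111..1..
1111111.11111..1.11.
.......11....1.111.1
1......1.1...111..11
.1.....1111..1..1.1.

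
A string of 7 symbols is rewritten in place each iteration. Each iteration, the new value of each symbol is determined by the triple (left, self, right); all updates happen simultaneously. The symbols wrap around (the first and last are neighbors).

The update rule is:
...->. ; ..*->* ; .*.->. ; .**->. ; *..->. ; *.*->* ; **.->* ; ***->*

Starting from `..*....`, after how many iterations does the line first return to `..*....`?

7

.*.....
*......
......*
.....*.
....*..
...*...
..*....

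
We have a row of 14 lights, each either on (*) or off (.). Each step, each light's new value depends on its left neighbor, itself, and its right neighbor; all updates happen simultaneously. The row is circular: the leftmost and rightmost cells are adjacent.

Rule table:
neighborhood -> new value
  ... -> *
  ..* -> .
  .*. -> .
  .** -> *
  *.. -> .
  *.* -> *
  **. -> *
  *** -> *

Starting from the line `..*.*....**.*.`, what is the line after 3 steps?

*****.******.*

*..*..**.***..
......******..
*****.******.*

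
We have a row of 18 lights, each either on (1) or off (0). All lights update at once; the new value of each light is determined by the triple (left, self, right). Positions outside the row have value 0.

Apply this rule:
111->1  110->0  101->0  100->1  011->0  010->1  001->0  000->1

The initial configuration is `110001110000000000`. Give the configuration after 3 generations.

111010110011111101

001100101111111111
100010100111111110
111010110011111101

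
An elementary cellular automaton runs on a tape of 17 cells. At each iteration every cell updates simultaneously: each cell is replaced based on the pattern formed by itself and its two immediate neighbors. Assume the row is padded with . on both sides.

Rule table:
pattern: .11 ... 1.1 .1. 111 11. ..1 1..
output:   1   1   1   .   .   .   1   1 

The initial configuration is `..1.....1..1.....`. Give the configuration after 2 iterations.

1.11....11.11....

11.11111.11.11111
1.11....11.11....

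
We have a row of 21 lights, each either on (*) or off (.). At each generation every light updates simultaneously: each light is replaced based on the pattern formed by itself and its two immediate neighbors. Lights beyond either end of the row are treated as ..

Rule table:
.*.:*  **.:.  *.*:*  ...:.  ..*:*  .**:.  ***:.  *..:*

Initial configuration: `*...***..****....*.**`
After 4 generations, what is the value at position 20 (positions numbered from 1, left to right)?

**.*...**....*..***..
..***.*..*..****...*.
.*...*******....*.***
***.*.......*..***...
position 20 holds .

.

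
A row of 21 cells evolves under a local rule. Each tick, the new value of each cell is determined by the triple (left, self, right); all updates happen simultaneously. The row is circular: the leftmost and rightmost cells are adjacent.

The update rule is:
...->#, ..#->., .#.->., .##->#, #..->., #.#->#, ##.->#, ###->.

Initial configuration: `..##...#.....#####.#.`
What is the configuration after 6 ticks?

tick 1: #.##.#...###.#...##..
tick 2: .####..#.#.##..#.##..
tick 3: .#..#...#.###...###.#
tick 4: #.....#..##.#.#.#.##.
tick 5: ..###....###.#.#.####
tick 6: ..#.#.##.#.##.#.##..#

..#.#.##.#.##.#.##..#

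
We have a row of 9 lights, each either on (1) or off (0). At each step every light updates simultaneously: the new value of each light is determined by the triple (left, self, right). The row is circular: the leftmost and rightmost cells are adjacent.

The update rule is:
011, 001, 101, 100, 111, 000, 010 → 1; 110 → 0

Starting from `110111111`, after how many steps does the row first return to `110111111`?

9

101111111
011111111
111111110
111111101
111111011
111110111
111101111
111011111
110111111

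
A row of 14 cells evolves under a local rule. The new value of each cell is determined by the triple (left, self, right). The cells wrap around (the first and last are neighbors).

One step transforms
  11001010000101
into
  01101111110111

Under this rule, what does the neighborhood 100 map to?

1

At position 2 the neighborhood is 100; the next row has 1 there.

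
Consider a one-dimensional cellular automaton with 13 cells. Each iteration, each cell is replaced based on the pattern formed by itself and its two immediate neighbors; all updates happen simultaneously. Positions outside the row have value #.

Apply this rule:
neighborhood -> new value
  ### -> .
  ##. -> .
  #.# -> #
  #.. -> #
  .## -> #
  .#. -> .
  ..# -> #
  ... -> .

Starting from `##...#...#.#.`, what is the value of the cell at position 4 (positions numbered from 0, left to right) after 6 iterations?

..#.#.#.#.#.#
##.#.#.#.#.##
..#.#.#.#.##.
##.#.#.#.##.#
..#.#.#.##.##
##.#.#.##.##.
position 4 holds .

.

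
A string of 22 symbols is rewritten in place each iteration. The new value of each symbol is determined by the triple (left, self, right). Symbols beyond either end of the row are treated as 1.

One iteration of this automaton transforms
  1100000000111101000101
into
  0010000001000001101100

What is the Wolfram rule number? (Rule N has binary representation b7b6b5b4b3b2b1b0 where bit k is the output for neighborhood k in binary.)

position 0: 111 → 0  (bit 7 = 0)
position 1: 110 → 0  (bit 6 = 0)
position 14: 101 → 0  (bit 5 = 0)
position 2: 100 → 1  (bit 4 = 1)
position 10: 011 → 0  (bit 3 = 0)
position 15: 010 → 1  (bit 2 = 1)
position 9: 001 → 1  (bit 1 = 1)
position 3: 000 → 0  (bit 0 = 0)
bits b7..b0 = 00010110 = 22

22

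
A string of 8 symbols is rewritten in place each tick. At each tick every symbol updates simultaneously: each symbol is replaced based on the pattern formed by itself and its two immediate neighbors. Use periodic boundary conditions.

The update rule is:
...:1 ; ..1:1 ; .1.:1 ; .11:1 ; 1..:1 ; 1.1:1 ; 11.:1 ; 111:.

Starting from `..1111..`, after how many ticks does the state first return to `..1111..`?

2

111..111
..1111..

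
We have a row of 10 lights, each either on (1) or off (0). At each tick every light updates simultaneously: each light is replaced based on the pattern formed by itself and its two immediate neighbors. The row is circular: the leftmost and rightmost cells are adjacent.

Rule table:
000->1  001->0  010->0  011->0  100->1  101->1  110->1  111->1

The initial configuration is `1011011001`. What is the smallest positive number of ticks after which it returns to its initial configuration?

10

tick 1: 1101101100
tick 2: 0110110110
tick 3: 0011011011
tick 4: 1001101101
tick 5: 1100110110
tick 6: 0110011011
tick 7: 1011001101
tick 8: 1101100110
tick 9: 0110110011
tick 10: 1011011001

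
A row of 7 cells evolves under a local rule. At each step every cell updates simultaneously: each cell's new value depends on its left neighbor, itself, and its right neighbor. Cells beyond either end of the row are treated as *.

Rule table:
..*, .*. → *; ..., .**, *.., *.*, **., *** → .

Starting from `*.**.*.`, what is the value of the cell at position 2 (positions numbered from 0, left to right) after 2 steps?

.

.....*.
....**.
position 2 holds .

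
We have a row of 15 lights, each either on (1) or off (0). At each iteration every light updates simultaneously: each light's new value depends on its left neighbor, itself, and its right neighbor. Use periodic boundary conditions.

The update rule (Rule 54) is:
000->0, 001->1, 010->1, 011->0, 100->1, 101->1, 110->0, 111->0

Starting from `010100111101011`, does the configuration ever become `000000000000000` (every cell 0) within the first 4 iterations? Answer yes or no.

iteration 1: 111111000011100
iteration 2: 000000100100011
iteration 3: 100001111110100
iteration 4: 110010000001111
iteration 4 is 110010000001111, still not uniform 0

no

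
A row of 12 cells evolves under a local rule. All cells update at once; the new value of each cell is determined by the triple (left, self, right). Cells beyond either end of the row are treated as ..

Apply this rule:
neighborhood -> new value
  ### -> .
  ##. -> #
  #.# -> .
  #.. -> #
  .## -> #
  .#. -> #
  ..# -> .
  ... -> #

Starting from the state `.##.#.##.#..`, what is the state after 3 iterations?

.##.#.##.#.#

.##.#.##.###
.##.#.##.#.#
.##.#.##.#.#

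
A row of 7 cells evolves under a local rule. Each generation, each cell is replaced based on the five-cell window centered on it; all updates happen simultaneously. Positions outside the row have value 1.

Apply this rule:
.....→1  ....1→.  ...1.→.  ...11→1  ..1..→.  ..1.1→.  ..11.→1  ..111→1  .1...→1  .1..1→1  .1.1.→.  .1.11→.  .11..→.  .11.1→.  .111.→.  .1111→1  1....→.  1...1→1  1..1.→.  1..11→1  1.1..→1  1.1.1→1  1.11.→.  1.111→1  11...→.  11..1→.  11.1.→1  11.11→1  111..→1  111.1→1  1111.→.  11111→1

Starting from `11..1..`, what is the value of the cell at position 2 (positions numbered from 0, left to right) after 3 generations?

.1...11
1111111
1111111
position 2 holds 1

1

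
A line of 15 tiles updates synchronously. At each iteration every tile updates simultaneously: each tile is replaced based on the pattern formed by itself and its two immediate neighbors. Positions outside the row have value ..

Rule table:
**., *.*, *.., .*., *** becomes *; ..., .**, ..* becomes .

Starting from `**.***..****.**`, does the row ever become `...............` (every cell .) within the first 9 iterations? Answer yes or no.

no

iteration 1: .**.***..****.*
iteration 2: ..**.***..*****
iteration 3: ...**.***..****
iteration 4: ....**.***..***
iteration 5: .....**.***..**
iteration 6: ......**.***..*
iteration 7: .......**.***.*
iteration 8: ........**.****
iteration 9: .........**.***
iteration 9 is .........**.***, still not uniform .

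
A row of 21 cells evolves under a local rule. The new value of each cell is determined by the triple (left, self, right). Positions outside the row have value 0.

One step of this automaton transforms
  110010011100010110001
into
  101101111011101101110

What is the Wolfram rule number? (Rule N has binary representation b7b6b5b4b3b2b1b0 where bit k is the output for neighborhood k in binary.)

position 8: 111 → 1  (bit 7 = 1)
position 1: 110 → 0  (bit 6 = 0)
position 14: 101 → 1  (bit 5 = 1)
position 2: 100 → 1  (bit 4 = 1)
position 0: 011 → 1  (bit 3 = 1)
position 4: 010 → 0  (bit 2 = 0)
position 3: 001 → 1  (bit 1 = 1)
position 11: 000 → 1  (bit 0 = 1)
bits b7..b0 = 10111011 = 187

187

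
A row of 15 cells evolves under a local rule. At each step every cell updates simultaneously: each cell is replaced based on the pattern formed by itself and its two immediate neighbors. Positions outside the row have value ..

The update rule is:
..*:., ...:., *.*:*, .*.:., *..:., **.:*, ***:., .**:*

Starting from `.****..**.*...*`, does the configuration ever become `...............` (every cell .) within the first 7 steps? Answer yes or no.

.*..*..***.....
.......*.*.....
........*......
...............
all cells are . at step 4

yes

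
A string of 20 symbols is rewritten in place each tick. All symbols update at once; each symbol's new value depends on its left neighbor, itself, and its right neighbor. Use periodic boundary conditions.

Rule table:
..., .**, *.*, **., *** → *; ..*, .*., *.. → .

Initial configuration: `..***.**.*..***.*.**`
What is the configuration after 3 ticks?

tick 1: ..*******...****.***
tick 2: ..*******.*.********
tick 3: ..********.*********

..********.*********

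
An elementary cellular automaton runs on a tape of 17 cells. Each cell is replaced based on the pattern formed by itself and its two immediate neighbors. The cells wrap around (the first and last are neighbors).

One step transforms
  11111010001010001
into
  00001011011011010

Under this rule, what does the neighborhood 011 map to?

At position 16 the neighborhood is 011; the next row has 0 there.

0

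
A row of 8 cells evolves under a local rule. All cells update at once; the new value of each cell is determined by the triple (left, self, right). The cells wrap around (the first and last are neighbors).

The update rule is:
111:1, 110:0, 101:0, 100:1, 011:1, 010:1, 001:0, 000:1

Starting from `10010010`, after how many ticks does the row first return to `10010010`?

2

11011010
10010010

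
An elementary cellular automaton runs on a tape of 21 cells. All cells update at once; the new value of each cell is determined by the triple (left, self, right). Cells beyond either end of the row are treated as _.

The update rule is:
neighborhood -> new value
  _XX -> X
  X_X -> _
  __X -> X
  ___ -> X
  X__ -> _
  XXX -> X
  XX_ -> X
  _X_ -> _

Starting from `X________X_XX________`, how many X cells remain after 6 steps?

__XXXXXXX__XX_XXXXXXX
XXXXXXXXX_XXX_XXXXXXX
XXXXXXXXX_XXX_XXXXXXX  (fixed point — unchanged through step 6)
count of X: 19

19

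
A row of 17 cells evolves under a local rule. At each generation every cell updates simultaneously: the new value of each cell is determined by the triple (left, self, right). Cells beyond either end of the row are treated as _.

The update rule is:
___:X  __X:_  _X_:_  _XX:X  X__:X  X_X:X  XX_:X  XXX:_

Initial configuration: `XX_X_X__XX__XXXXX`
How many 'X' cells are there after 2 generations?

10

XXX_X_X_XXX_X___X
X_XX_X_XX_XX_XX__
count of X: 10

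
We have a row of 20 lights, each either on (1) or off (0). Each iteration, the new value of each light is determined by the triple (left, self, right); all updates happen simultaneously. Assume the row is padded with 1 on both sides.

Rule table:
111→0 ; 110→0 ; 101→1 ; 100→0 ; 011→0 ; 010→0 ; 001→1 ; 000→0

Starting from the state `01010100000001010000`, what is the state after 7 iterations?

10101000000010100001
01010000000101000010
10100000001010000101
01000000010100001010
10000000101000010101
00000001010000101010
00000010100001010101

00000010100001010101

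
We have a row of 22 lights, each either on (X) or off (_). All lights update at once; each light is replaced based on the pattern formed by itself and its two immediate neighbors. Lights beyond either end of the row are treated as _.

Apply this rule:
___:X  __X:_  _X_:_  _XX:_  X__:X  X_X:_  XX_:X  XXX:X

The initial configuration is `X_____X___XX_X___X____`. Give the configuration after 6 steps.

_XXXX__XX__X__XX__XXXX
__XXXX__XX__X__XX__XXX
X__XXXX__XX__X__XX__XX
_X__XXXX__XX__X__XX__X
__X__XXXX__XX__X__XX__
X__X__XXXX__XX__X__XXX

X__X__XXXX__XX__X__XXX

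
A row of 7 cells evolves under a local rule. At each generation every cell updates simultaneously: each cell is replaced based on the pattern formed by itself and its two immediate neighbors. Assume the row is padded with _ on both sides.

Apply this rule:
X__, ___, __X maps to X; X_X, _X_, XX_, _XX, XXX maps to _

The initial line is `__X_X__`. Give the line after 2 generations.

XX___XX
__XXX__

__XXX__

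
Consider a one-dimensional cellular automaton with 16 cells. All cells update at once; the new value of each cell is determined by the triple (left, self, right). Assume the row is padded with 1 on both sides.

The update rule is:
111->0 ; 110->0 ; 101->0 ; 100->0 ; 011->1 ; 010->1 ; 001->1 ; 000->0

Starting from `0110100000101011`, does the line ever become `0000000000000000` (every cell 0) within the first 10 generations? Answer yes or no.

no

0100100001101010
0101100011001010
0101000110011010
0101001100110010
0101011001100110
0101010011001100
0101010110011001
0101010100110011
0101010101100110
0101010101001100
generation 10 is 0101010101001100, still not uniform 0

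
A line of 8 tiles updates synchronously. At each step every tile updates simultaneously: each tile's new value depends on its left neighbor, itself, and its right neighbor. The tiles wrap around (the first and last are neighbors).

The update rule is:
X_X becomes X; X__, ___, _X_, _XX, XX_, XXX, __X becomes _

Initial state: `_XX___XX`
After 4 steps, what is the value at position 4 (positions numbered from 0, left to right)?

X_______
________
________  (fixed point — unchanged through step 4)
position 4 holds _

_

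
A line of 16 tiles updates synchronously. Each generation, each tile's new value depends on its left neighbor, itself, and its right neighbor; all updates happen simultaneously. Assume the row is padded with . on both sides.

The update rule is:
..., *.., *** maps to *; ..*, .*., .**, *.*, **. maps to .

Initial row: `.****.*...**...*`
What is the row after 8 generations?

.**...**...*..**

generation 1: ..**...**...**..
generation 2: *...**...**...**
generation 3: .**...**...**...
generation 4: ...**...**...***
generation 5: **...**...**..*.
generation 6: ..**...**...*..*
generation 7: *...**...**..*..
generation 8: .**...**...*..**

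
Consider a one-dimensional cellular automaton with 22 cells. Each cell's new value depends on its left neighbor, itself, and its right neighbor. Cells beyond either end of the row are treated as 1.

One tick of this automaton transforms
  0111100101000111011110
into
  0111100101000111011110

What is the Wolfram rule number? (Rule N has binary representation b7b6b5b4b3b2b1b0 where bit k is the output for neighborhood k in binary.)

position 2: 111 → 1  (bit 7 = 1)
position 4: 110 → 1  (bit 6 = 1)
position 0: 101 → 0  (bit 5 = 0)
position 5: 100 → 0  (bit 4 = 0)
position 1: 011 → 1  (bit 3 = 1)
position 7: 010 → 1  (bit 2 = 1)
position 6: 001 → 0  (bit 1 = 0)
position 11: 000 → 0  (bit 0 = 0)
bits b7..b0 = 11001100 = 204

204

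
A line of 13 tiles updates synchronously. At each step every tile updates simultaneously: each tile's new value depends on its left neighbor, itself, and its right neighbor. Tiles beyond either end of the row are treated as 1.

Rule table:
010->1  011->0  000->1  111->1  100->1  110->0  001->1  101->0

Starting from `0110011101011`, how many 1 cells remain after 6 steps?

0001101001001
1110001111110
1101110111100
1000100011011
0111111100001
0011111011110
count of 1: 9

9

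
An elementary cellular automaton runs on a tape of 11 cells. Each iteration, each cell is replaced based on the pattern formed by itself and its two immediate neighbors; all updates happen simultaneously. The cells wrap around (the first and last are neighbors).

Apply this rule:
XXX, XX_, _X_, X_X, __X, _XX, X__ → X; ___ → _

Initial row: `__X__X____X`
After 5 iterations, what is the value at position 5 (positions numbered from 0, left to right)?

X

XXXXXXX__XX
XXXXXXXXXXX
XXXXXXXXXXX  (fixed point — unchanged through iteration 5)
position 5 holds X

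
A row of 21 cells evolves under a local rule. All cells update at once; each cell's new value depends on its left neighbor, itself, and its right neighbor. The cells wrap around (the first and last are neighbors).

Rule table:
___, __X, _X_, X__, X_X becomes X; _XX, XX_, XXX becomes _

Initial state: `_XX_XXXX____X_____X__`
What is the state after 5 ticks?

X__X____XXXXXXXXXXXXX
_XXXXXXX_____________
X_______XXXXXXXXXXXXX
_XXXXXXX_____________  (repeats tick 2; period 2)
tick 5: X_______XXXXXXXXXXXXX

X_______XXXXXXXXXXXXX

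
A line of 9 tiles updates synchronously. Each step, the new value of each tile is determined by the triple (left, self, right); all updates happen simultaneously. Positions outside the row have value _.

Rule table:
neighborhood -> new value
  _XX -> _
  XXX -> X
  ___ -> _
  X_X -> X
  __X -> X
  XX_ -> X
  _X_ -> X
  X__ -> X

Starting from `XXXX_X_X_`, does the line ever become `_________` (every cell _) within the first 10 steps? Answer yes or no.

no

_XXXXXXXX
X_XXXXXXX
XX_XXXXXX
_XX_XXXXX
X_XX_XXXX
XX_XX_XXX
_XX_XX_XX
X_XX_XX_X
XX_XX_XXX  (repeats step 6; period 3)
step 10: _XX_XX_XX
step 10 is _XX_XX_XX, still not uniform _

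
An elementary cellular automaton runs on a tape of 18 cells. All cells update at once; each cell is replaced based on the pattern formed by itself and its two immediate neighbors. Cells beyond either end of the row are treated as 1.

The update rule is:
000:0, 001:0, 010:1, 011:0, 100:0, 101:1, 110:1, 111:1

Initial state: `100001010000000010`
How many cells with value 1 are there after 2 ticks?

4

100001110000000011
100000110000000001
count of 1: 4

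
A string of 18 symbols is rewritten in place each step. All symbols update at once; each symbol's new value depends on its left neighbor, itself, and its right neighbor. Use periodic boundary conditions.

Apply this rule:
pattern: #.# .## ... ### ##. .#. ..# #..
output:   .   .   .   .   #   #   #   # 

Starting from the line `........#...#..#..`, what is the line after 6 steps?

.......###.######.
......#..#......##
#....######....#.#
##..#.....##..##..
.#####...#.###.###
.....##.##...#...#

.....##.##...#...#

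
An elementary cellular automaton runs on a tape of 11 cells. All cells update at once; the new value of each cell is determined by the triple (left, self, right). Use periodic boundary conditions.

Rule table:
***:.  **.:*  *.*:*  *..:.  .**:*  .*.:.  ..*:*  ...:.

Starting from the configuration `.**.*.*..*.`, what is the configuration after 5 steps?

*.****.****

****.*..*..
*..**..*..*
*.***.*..**
***.**..**.
*.****.****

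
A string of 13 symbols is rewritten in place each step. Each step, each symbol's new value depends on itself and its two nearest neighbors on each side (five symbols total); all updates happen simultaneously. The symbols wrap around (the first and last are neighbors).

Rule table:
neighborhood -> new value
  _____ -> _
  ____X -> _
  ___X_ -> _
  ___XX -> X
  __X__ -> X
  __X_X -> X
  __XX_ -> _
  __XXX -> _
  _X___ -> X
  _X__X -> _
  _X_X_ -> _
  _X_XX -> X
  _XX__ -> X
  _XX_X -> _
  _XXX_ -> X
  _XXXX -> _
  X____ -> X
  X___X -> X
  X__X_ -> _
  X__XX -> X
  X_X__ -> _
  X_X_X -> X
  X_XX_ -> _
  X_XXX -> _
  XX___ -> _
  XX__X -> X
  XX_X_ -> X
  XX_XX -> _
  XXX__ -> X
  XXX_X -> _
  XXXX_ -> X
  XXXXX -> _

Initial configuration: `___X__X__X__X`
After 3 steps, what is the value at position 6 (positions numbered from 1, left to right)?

_

XX_X__X__X__X
X_X___X__X_X_
X__XX_X__X_X_
position 6 holds _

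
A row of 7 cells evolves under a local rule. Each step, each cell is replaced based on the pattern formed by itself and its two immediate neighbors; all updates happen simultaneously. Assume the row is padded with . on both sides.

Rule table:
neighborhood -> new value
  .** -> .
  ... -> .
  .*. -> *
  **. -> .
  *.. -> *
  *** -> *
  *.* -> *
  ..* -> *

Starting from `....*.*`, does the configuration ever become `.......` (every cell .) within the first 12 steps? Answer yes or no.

no

...****
..*.**.
.***..*
*.*.***
****.*.
.**.***
*..*.*.
*******
.*****.
*.***.*
**.*.**
..***..
step 12 is ..***.., still not uniform .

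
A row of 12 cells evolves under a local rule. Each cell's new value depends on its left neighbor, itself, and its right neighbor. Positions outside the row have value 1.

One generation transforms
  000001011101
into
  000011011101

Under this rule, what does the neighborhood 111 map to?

1

At position 8 the neighborhood is 111; the next row has 1 there.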